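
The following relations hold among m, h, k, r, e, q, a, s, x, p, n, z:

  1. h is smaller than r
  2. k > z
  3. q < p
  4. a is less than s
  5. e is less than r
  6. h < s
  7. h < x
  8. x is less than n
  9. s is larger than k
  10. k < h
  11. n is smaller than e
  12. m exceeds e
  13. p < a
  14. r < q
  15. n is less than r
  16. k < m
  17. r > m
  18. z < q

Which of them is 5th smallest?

Piecing the relations together gives one ordering: z < k < h < x < n < e < m < r < q < p < a < s.
The 5th smallest is n.

n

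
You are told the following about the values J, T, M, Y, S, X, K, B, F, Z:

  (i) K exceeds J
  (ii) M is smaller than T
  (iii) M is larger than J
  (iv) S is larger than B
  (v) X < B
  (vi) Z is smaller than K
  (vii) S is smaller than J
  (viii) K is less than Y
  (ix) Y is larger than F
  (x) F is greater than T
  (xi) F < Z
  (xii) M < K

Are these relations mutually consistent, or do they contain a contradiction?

The single ordering X < B < S < J < M < T < F < Z < K < Y satisfies every listed relation, so no contradiction arises.

consistent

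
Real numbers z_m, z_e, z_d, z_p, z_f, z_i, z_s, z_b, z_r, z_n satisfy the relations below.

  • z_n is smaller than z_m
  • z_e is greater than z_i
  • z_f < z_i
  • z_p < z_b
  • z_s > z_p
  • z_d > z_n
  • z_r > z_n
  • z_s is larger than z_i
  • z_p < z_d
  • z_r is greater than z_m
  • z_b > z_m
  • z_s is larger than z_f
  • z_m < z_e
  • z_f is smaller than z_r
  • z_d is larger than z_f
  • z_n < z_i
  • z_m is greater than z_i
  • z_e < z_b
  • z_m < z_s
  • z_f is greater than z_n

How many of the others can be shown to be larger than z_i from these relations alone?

5

The elements the relations force above z_i are z_m, z_e, z_s, z_r, z_b — no chain reaches any other.
That is 5.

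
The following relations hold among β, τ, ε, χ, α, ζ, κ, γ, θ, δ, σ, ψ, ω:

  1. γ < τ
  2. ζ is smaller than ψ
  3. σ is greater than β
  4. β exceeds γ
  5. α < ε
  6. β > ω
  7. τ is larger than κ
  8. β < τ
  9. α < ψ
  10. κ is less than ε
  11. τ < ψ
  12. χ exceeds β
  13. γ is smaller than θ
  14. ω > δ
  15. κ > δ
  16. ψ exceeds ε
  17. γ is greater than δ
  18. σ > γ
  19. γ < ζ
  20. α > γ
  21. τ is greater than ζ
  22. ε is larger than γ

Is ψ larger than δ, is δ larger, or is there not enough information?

δ < γ < ζ < τ < ψ, by transitivity through γ, ζ, τ.
So ψ is larger.

ψ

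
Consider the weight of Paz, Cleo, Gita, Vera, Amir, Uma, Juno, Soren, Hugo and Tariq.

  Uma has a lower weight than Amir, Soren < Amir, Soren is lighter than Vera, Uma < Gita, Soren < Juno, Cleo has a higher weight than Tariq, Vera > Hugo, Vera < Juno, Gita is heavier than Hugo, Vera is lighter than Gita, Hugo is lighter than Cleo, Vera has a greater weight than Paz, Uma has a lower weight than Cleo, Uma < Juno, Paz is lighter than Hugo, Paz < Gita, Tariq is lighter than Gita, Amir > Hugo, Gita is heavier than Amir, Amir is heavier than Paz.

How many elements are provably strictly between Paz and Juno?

The relations place Paz below Juno. An element lies strictly between them when it is forced above Paz and also forced below Juno.
Above Paz: {Hugo, Vera, Amir, Gita, Cleo}. Below Juno: {Soren, Hugo, Vera, Uma}.
Intersection: {Hugo, Vera} — 2.

2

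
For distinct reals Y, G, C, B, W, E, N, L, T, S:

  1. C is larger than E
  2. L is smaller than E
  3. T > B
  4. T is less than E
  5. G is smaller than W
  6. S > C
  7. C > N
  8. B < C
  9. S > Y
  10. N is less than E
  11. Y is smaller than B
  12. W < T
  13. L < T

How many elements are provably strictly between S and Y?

Chaining upward from Y reaches: B, T, E, C.
Chaining downward from S reaches: L, G, W, B, T, N, E, C.
Strictly between Y and S are those in both lists: B, T, E, C — 4 elements.

4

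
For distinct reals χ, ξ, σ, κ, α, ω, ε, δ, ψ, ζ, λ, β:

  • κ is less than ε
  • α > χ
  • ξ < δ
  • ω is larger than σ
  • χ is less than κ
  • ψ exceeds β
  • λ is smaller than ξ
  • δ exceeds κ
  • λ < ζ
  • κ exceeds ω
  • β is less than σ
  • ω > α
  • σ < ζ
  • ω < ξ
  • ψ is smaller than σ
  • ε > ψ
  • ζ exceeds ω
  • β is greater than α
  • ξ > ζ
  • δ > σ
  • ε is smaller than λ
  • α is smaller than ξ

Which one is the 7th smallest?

κ

Piecing the relations together gives one ordering: χ < α < β < ψ < σ < ω < κ < ε < λ < ζ < ξ < δ.
Counting 7 from the smallest end gives κ.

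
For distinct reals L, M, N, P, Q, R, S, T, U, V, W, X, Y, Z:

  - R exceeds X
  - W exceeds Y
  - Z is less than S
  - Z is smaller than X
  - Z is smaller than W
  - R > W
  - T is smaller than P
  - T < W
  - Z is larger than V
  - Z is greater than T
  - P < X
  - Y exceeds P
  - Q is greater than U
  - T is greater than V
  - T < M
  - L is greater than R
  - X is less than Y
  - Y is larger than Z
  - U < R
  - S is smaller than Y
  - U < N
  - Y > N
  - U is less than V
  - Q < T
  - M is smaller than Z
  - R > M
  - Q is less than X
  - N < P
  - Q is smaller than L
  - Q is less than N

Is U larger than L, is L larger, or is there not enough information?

L

The relevant relations are U < V; V < T; T < M; M < Z; Z < S; S < Y; Y < W; W < R; R < L.
Chaining these gives U < V < T < M < Z < S < Y < W < R < L.
So L is larger.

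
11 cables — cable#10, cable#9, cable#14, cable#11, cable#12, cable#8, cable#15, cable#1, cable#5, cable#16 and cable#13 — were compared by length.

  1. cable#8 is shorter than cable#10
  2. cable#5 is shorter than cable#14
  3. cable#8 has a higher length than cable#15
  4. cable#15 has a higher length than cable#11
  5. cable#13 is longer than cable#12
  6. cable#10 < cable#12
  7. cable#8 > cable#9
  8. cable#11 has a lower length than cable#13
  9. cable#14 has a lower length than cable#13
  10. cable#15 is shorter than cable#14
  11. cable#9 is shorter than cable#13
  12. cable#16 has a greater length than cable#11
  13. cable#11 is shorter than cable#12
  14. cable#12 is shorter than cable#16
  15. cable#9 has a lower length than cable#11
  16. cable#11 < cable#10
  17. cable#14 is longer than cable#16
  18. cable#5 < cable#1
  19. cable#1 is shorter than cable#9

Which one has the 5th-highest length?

cable#10

Piecing the relations together gives one ordering: cable#5 < cable#1 < cable#9 < cable#11 < cable#15 < cable#8 < cable#10 < cable#12 < cable#16 < cable#14 < cable#13.
The 5th largest is cable#10.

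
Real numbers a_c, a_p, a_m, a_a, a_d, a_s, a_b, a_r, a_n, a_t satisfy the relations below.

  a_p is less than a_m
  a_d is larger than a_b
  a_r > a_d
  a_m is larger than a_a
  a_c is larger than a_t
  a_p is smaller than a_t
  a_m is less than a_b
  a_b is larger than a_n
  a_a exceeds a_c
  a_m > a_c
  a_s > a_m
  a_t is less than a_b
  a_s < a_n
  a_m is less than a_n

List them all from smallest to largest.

Each adjacent pair is fixed by a given relation: a_p < a_t; a_t < a_c; a_c < a_a; a_a < a_m; a_m < a_s; a_s < a_n; a_n < a_b; a_b < a_d; a_d < a_r. Chaining them end to end gives the full order.

a_p < a_t < a_c < a_a < a_m < a_s < a_n < a_b < a_d < a_r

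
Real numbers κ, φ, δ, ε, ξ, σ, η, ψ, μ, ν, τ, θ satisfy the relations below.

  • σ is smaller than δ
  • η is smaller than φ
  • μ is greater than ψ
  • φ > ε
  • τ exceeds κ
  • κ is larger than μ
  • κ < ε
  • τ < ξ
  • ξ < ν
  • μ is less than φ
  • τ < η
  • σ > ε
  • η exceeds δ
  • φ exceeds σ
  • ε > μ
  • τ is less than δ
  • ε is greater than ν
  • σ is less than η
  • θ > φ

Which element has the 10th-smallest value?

Chaining the given pairs: ψ < μ < κ < τ < ξ < ν < ε < σ < δ < η < φ < θ.
The 10th smallest is η.

η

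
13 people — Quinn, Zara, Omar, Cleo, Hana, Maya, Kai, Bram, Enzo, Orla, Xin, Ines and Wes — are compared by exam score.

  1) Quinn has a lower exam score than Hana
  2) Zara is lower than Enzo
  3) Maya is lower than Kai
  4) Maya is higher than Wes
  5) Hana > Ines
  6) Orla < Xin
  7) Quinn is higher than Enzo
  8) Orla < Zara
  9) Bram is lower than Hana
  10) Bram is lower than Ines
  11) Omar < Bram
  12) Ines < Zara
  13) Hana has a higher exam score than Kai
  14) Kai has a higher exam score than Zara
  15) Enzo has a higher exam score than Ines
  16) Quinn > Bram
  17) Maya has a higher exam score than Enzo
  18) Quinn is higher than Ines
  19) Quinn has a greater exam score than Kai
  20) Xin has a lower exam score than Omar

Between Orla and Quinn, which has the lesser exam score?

Orla

The relevant relations are Orla < Xin; Xin < Omar; Omar < Bram; Bram < Ines; Ines < Zara; Zara < Enzo; Enzo < Maya; Maya < Kai; Kai < Quinn.
Chaining these gives Orla < Xin < Omar < Bram < Ines < Zara < Enzo < Maya < Kai < Quinn.
So Orla < Quinn; Orla is the lower of the two.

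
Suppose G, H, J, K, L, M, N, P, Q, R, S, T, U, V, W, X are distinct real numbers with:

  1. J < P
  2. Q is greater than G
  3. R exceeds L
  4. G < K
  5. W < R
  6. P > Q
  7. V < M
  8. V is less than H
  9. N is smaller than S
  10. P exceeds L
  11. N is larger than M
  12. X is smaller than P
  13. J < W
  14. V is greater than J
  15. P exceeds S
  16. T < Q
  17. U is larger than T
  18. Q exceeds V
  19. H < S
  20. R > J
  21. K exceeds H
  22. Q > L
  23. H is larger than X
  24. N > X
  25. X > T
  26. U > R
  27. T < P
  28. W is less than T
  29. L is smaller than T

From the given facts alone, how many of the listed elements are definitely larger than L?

From L the given relations immediately reach T, Q, R, P.
From those, X, U — 6 in total.
From those, H, N — 8 in total.
From those, S, K — 10 in total.
Nothing else is reachable above L; 10 in all.

10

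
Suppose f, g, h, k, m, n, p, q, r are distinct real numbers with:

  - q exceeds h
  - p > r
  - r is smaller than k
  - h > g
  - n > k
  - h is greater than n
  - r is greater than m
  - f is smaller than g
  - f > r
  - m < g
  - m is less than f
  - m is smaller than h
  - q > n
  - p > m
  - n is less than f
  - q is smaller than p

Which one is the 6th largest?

Piecing the relations together gives one ordering: m < r < k < n < f < g < h < q < p.
Counting 6 from the largest end gives n.

n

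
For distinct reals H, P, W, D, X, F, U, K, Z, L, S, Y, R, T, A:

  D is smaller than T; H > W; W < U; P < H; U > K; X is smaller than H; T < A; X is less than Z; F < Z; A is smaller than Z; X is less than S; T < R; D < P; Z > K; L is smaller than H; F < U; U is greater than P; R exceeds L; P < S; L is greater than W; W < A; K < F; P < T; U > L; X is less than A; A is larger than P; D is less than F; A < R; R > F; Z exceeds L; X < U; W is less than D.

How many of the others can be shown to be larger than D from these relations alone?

9

From D the given relations immediately reach P, T, F.
From those, A, Z, H, S, U, R — 9 in total.
No other element is forced above D by the given relations, so the count is 9.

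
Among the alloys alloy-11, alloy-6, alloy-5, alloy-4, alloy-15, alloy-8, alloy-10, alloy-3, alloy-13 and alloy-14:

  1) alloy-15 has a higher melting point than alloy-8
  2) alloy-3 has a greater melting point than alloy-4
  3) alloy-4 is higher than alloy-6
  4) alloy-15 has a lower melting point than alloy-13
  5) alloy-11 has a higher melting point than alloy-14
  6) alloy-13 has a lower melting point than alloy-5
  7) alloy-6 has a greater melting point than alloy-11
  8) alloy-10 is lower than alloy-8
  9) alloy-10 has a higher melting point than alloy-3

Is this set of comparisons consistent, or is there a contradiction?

consistent

The single ordering alloy-14 < alloy-11 < alloy-6 < alloy-4 < alloy-3 < alloy-10 < alloy-8 < alloy-15 < alloy-13 < alloy-5 satisfies every listed relation, so no contradiction arises.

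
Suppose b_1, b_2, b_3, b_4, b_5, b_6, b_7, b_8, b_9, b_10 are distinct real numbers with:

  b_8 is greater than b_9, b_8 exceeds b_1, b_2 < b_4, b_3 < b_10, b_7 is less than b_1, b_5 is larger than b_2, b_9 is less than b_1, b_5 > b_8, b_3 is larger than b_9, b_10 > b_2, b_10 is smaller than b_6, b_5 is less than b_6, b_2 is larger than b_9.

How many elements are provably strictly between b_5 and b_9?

3

The relations place b_9 below b_5. An element lies strictly between them when it is forced above b_9 and also forced below b_5.
Above b_9: {b_1, b_8, b_2, b_3, b_10, b_6, b_4}. Below b_5: {b_7, b_1, b_8, b_2}.
Intersection: {b_1, b_8, b_2} — 3.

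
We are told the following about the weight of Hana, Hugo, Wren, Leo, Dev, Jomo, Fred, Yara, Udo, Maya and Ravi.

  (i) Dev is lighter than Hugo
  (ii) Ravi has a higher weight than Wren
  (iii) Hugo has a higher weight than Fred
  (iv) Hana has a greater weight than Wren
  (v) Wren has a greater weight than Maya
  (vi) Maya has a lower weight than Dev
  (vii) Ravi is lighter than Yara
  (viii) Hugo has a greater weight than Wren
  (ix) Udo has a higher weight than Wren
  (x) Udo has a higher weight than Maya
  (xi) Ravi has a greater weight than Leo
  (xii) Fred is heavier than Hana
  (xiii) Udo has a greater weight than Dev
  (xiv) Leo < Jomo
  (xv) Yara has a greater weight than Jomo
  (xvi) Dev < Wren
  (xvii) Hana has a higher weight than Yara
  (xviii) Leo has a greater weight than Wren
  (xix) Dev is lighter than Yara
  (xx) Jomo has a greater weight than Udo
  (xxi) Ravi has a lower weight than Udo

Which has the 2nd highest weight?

Fred

Piecing the relations together gives one ordering: Maya < Dev < Wren < Leo < Ravi < Udo < Jomo < Yara < Hana < Fred < Hugo.
Counting 2 from the largest end gives Fred.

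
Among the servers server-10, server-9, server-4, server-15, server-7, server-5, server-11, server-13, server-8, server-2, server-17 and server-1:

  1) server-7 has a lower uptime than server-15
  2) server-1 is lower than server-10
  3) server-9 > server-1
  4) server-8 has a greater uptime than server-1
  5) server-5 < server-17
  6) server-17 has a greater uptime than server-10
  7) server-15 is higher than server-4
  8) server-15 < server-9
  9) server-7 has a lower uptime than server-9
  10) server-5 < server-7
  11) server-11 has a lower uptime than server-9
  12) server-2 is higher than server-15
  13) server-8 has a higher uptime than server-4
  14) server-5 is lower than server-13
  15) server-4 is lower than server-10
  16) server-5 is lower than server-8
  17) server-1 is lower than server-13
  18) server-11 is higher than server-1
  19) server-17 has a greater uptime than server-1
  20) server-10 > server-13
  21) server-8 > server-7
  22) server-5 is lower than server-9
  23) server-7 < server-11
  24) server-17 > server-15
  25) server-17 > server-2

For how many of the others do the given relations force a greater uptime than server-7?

Directly above server-7: server-11, server-15, server-9, server-8.
One step further: server-2, server-17 (6 so far).
Nothing else is reachable above server-7; 6 in all.

6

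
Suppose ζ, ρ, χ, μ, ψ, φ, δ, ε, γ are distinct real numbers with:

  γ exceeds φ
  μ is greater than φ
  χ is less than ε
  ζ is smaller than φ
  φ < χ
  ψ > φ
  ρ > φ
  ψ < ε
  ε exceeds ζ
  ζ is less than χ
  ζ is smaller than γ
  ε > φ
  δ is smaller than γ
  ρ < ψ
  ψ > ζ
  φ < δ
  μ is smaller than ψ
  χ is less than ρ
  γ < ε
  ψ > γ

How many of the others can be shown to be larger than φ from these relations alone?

From φ the given relations immediately reach μ, χ, δ, ρ, γ, ψ, ε.
No other element is forced above φ by the given relations, so the count is 7.

7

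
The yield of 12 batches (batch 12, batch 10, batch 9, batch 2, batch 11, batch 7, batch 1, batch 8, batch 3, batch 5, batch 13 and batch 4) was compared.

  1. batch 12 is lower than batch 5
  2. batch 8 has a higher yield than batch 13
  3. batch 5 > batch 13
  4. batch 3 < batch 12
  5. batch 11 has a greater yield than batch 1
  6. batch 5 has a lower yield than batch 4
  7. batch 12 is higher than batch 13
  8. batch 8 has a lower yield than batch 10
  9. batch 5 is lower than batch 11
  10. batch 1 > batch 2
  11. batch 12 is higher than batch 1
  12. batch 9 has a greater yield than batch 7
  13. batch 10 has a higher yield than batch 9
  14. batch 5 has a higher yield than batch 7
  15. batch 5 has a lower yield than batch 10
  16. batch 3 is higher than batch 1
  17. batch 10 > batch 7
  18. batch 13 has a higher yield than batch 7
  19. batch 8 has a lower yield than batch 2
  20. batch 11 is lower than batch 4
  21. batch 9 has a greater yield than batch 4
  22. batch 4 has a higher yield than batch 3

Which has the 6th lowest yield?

The consecutive relations fix a unique order: batch 7 < batch 13 < batch 8 < batch 2 < batch 1 < batch 3 < batch 12 < batch 5 < batch 11 < batch 4 < batch 9 < batch 10.
Counting 6 from the smallest end gives batch 3.

batch 3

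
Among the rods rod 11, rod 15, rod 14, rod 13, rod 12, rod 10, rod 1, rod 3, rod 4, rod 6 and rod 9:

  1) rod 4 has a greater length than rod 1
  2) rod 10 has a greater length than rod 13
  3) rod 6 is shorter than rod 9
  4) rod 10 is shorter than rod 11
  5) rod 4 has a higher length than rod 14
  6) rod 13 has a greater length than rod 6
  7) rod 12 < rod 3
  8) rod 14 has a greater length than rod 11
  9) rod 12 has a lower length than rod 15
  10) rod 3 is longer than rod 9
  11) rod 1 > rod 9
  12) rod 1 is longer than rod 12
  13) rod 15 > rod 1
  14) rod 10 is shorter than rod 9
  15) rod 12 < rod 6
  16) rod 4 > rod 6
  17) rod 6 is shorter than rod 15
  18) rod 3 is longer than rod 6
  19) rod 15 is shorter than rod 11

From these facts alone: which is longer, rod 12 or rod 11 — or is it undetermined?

rod 11

Following the relations from rod 12: rod 12 < rod 6 < rod 13 < rod 10 < rod 9 < rod 1 < rod 15 < rod 11.
So rod 11 is longer.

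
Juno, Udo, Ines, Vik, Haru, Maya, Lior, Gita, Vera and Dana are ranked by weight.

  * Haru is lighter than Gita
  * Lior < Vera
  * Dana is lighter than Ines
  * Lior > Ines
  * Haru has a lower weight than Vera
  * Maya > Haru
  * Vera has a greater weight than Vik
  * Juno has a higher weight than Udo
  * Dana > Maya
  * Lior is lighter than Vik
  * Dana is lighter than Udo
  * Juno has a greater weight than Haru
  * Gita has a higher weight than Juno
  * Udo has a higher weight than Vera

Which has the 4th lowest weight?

Ines

Piecing the relations together gives one ordering: Haru < Maya < Dana < Ines < Lior < Vik < Vera < Udo < Juno < Gita.
Counting 4 from the smallest end gives Ines.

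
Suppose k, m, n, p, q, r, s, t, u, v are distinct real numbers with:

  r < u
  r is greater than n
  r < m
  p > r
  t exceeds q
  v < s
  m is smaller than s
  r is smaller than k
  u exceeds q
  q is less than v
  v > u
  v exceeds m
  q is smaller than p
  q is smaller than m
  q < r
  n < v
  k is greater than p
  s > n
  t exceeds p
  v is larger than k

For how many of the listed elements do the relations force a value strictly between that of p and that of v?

1

Chaining upward from p reaches: k, t, s.
Chaining downward from v reaches: n, q, r, k, u, m.
Strictly between p and v are those in both lists: k — 1 element.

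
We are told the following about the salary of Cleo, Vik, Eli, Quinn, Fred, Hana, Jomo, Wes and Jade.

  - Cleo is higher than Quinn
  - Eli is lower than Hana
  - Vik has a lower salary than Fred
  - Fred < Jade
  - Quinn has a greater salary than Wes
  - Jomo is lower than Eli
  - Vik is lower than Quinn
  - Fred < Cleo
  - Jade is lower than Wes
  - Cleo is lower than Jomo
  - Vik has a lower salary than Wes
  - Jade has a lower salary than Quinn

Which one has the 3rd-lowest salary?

Jade

The consecutive relations fix a unique order: Vik < Fred < Jade < Wes < Quinn < Cleo < Jomo < Eli < Hana.
The 3rd smallest is Jade.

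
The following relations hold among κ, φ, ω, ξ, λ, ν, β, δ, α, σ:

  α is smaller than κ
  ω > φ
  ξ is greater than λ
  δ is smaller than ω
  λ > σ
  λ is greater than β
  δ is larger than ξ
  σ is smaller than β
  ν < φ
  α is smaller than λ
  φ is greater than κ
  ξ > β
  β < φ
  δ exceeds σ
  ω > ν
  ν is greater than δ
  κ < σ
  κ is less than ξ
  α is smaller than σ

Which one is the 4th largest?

Chaining the given pairs: α < κ < σ < β < λ < ξ < δ < ν < φ < ω.
Counting 4 from the largest end gives δ.

δ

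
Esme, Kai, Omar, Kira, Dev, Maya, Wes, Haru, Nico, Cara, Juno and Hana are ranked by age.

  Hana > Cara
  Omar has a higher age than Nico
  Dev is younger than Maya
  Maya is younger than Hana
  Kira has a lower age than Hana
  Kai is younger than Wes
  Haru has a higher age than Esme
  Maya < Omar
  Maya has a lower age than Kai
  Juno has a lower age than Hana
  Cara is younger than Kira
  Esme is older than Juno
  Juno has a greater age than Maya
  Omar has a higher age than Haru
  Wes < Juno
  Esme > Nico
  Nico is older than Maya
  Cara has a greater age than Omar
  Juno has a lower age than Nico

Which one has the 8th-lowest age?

Haru

Piecing the relations together gives one ordering: Dev < Maya < Kai < Wes < Juno < Nico < Esme < Haru < Omar < Cara < Kira < Hana.
Counting 8 from the smallest end gives Haru.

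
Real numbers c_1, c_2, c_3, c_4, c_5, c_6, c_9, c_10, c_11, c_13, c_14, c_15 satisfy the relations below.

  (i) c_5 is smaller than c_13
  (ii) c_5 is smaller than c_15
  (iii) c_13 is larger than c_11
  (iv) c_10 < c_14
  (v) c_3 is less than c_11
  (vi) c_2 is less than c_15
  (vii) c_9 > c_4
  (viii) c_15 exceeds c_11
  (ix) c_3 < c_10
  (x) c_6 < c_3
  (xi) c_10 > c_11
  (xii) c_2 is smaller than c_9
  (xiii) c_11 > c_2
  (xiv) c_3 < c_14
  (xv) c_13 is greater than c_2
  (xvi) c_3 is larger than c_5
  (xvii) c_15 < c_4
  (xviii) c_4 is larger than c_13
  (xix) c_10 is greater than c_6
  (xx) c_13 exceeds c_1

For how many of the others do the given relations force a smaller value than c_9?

From c_9 the given relations immediately reach c_2, c_4.
From those, c_13, c_15 — 4 in total.
From those, c_1, c_5, c_11 — 7 in total.
From those, c_3 — 8 in total.
From those, c_6 — 9 in total.
No other element is forced below c_9 by the given relations, so the count is 9.

9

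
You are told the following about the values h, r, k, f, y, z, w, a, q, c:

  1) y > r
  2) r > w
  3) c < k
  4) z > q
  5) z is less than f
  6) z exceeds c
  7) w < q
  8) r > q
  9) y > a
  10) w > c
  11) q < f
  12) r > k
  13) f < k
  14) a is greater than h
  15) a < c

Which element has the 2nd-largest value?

Chaining the given pairs: h < a < c < w < q < z < f < k < r < y.
The 2nd largest is r.

r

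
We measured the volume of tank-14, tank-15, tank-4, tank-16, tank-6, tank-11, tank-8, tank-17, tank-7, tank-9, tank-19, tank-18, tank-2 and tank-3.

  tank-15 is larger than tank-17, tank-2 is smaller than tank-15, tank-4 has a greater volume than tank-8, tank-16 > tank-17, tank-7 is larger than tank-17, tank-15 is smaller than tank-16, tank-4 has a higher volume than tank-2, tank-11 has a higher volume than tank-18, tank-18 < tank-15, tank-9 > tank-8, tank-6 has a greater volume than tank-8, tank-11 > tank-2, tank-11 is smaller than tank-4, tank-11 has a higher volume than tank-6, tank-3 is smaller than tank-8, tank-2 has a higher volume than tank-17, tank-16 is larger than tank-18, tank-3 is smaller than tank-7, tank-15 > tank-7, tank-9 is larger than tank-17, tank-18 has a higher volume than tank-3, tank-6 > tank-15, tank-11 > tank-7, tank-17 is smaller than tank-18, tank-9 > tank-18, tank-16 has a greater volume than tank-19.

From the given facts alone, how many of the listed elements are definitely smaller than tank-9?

4

Directly below tank-9: tank-17, tank-8, tank-18.
One step further: tank-3 (4 so far).
No other element is forced below tank-9 by the given relations, so the count is 4.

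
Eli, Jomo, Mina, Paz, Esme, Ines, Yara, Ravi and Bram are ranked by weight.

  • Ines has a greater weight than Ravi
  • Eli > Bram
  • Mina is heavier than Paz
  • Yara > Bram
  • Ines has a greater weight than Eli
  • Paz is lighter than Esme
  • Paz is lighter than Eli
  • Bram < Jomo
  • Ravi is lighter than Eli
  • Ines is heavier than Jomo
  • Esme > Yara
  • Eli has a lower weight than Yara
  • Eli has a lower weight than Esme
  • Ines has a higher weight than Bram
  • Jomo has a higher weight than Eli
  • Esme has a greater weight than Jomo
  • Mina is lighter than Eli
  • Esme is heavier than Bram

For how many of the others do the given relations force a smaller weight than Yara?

Directly below Yara: Bram, Eli.
One step further: Paz, Ravi, Mina (5 so far).
Nothing else is reachable below Yara; 5 in all.

5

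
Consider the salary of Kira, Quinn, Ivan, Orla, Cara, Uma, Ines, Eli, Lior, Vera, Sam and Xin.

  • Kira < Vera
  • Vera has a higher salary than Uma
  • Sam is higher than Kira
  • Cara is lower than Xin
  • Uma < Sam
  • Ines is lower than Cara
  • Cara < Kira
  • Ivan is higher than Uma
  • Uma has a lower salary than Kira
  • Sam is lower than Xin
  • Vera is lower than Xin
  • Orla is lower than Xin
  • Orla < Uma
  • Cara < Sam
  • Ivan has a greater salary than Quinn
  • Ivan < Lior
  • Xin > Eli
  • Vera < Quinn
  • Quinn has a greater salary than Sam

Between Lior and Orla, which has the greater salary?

Orla < Uma < Vera < Quinn < Ivan < Lior, by transitivity through Uma, Vera, Quinn, Ivan.
So Orla < Lior; Lior is the higher of the two.

Lior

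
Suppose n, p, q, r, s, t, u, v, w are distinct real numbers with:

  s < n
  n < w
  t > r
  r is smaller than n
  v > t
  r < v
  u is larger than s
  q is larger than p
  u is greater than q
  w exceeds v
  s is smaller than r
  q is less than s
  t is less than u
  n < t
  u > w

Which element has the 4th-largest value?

The consecutive relations fix a unique order: p < q < s < r < n < t < v < w < u.
Counting 4 from the largest end gives t.

t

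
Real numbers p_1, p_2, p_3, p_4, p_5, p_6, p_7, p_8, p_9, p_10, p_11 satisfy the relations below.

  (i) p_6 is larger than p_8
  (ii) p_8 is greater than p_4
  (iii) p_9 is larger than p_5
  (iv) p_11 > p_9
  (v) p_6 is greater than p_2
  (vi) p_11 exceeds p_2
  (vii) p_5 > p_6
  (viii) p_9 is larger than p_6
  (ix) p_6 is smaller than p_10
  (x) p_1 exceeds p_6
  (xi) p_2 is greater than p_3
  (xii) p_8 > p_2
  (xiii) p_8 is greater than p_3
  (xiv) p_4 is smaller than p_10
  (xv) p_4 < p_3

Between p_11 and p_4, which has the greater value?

p_11

p_4 < p_3 and p_3 < p_2 give p_4 < p_2.
With p_2 < p_6: p_4 < p_3 < p_2 < p_6.
With p_6 < p_5: p_4 < p_3 < p_2 < p_6 < p_5.
Then p_5 < p_9 extends the chain to p_9.
With p_9 < p_11: p_4 < p_3 < p_2 < p_6 < p_5 < p_9 < p_11.
So p_4 < p_11; p_11 is the larger of the two.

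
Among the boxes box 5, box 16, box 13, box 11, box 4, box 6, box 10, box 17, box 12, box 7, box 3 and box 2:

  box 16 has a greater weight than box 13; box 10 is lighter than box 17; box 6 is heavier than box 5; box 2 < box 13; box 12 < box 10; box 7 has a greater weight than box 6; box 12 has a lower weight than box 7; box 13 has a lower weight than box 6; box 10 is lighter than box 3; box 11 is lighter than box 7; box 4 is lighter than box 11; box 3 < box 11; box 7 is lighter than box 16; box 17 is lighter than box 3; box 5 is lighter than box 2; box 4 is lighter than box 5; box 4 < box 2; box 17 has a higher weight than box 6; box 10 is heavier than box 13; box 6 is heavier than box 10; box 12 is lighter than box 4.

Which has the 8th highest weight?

Chaining the given pairs: box 12 < box 4 < box 5 < box 2 < box 13 < box 10 < box 6 < box 17 < box 3 < box 11 < box 7 < box 16.
Counting 8 from the largest end gives box 13.

box 13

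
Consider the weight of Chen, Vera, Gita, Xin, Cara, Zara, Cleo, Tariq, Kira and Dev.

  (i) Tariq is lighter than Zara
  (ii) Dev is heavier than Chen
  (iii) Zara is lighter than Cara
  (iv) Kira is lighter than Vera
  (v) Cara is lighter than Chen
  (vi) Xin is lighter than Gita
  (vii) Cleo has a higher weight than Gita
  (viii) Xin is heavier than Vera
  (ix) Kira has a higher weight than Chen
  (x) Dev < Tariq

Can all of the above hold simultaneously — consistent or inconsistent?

Chaining the given relations yields Dev < Tariq < Zara < Cara < Chen, so Dev < Chen. But one relation states Chen < Dev. These cannot both hold.

inconsistent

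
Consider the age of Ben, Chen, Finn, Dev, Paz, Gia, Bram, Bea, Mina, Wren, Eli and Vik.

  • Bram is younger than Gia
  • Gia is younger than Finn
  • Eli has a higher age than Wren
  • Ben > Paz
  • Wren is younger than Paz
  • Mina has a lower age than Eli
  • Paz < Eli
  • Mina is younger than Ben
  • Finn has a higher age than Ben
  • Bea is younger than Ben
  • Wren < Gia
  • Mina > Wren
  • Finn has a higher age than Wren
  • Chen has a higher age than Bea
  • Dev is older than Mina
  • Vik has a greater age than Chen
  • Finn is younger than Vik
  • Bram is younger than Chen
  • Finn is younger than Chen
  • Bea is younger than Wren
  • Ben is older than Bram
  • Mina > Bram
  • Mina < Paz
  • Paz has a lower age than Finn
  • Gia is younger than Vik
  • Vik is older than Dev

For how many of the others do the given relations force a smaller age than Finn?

The elements the relations force below Finn are Bea, Bram, Wren, Mina, Paz, Ben, Gia — no chain reaches any other.
That is 7.

7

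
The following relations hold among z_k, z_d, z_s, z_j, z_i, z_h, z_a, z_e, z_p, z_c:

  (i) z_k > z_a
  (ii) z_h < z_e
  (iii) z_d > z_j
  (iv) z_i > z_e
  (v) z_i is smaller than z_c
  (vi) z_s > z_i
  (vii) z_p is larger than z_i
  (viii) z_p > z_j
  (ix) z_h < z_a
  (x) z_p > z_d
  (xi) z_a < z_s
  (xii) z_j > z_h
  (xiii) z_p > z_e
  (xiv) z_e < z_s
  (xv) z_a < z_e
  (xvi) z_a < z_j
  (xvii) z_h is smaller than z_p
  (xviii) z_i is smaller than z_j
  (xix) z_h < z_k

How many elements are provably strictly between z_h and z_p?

5

Chaining upward from z_h reaches: z_a, z_e, z_k, z_i, z_j, z_c, z_d, z_s.
Chaining downward from z_p reaches: z_a, z_e, z_i, z_j, z_d.
Strictly between z_h and z_p are those in both lists: z_a, z_e, z_i, z_j, z_d — 5 elements.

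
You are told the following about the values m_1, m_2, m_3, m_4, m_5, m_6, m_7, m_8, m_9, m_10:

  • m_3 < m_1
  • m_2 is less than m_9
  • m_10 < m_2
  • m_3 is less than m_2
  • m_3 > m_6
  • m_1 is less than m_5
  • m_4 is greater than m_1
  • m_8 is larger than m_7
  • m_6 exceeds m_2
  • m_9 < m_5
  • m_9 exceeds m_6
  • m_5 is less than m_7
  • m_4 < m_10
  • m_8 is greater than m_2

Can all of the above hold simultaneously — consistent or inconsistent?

inconsistent

We have m_6 < m_3 stated directly, yet also m_3 < m_1 < m_4 < m_10 < m_2 < m_6 by chaining the others — so m_3 < m_6. Contradiction.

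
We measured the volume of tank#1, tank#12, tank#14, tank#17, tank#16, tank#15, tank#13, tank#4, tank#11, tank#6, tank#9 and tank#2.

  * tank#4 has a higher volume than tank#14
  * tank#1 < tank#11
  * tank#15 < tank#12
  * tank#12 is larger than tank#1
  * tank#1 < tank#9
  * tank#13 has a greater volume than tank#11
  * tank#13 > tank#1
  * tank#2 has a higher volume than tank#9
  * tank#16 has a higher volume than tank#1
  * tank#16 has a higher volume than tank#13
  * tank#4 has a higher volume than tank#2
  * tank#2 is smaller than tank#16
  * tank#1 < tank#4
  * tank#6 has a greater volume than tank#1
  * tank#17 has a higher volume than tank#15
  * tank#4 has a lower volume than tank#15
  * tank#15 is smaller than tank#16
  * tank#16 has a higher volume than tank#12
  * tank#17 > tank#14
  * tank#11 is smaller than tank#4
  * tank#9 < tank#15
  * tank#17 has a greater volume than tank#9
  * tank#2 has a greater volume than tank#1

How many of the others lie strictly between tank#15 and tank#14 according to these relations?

1

Chaining upward from tank#14 reaches: tank#4, tank#12, tank#16, tank#17.
Chaining downward from tank#15 reaches: tank#1, tank#9, tank#2, tank#11, tank#4.
Strictly between tank#14 and tank#15 are those in both lists: tank#4 — 1 element.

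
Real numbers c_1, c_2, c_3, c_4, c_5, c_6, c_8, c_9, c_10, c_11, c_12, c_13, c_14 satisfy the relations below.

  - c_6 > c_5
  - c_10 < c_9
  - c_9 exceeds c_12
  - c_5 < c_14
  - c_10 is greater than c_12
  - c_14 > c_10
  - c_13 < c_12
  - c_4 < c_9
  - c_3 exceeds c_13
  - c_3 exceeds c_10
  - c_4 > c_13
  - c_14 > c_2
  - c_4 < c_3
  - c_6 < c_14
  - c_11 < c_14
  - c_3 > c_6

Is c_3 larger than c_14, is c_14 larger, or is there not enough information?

undetermined

Following every chain through c_3: below c_3 we get c_13, c_12, c_4, c_5, c_10, c_6.
c_14 is not reached, and no chain runs the other way from c_14 to c_3.
So the given relations leave the order of c_3 and c_14 undetermined.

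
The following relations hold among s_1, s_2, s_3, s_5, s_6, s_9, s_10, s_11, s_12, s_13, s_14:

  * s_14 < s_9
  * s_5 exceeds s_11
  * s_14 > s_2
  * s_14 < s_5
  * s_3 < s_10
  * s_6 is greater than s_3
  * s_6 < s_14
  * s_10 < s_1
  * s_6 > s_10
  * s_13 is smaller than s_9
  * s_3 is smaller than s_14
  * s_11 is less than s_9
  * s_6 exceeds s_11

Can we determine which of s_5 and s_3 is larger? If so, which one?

s_5

s_3 < s_10 and s_10 < s_6 give s_3 < s_6.
Then s_6 < s_14 extends the chain to s_14.
With s_14 < s_5: s_3 < s_10 < s_6 < s_14 < s_5.
So s_5 is larger.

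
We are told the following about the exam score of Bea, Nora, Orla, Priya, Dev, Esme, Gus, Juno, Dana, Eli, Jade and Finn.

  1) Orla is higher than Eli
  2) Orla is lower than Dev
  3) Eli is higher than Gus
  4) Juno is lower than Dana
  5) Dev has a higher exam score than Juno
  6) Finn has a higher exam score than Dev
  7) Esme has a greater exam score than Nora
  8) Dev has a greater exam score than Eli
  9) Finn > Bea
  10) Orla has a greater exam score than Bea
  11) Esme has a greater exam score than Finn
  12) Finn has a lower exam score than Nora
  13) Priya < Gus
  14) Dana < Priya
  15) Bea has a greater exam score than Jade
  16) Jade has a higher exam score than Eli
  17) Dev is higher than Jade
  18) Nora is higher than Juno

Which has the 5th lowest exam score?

Eli

The consecutive relations fix a unique order: Juno < Dana < Priya < Gus < Eli < Jade < Bea < Orla < Dev < Finn < Nora < Esme.
Counting 5 from the smallest end gives Eli.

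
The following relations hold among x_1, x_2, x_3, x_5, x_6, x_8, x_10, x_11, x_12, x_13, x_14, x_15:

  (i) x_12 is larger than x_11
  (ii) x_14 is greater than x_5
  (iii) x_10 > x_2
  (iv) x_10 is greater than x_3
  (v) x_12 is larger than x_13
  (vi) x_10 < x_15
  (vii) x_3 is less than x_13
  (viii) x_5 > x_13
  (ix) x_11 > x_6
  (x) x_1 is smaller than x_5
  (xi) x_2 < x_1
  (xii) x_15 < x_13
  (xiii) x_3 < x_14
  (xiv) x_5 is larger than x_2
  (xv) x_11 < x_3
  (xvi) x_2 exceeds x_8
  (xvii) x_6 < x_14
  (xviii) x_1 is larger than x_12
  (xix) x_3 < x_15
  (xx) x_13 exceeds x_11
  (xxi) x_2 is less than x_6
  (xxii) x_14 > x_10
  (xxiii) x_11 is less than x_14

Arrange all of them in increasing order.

The consecutive links are each given: x_8 < x_2; x_2 < x_6; x_6 < x_11; x_11 < x_3; x_3 < x_10; x_10 < x_15; x_15 < x_13; x_13 < x_12; x_12 < x_1; x_1 < x_5; x_5 < x_14.

x_8 < x_2 < x_6 < x_11 < x_3 < x_10 < x_15 < x_13 < x_12 < x_1 < x_5 < x_14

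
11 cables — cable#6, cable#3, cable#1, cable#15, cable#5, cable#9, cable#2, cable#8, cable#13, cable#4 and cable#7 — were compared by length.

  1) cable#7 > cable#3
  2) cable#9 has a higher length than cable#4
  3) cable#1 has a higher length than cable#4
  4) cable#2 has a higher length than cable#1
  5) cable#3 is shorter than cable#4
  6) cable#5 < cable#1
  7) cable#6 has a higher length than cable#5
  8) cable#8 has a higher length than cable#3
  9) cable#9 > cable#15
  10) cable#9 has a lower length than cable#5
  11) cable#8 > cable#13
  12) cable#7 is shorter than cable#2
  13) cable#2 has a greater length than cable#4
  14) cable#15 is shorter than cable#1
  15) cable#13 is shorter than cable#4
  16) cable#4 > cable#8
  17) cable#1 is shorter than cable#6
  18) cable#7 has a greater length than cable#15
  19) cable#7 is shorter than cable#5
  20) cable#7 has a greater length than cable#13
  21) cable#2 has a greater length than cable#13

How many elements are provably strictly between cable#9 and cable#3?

The relations place cable#3 below cable#9. An element lies strictly between them when it is forced above cable#3 and also forced below cable#9.
Above cable#3: {cable#8, cable#7, cable#4, cable#5, cable#1, cable#6, cable#2}. Below cable#9: {cable#13, cable#15, cable#8, cable#4}.
Intersection: {cable#8, cable#4} — 2.

2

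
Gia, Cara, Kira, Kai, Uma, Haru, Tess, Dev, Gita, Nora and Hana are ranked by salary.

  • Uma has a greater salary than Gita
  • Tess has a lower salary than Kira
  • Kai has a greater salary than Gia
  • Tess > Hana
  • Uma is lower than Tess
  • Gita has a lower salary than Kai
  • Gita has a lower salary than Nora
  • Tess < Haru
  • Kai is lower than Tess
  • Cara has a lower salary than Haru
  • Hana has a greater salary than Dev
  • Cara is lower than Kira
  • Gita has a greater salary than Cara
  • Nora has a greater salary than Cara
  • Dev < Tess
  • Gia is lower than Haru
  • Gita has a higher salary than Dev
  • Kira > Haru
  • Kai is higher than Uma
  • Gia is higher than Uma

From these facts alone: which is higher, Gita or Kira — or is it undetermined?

Link the given pairs in sequence: Gita < Uma; Uma < Gia; Gia < Kai; Kai < Tess; Tess < Haru; Haru < Kira.
Chaining these gives Gita < Uma < Gia < Kai < Tess < Haru < Kira.
So Kira is higher.

Kira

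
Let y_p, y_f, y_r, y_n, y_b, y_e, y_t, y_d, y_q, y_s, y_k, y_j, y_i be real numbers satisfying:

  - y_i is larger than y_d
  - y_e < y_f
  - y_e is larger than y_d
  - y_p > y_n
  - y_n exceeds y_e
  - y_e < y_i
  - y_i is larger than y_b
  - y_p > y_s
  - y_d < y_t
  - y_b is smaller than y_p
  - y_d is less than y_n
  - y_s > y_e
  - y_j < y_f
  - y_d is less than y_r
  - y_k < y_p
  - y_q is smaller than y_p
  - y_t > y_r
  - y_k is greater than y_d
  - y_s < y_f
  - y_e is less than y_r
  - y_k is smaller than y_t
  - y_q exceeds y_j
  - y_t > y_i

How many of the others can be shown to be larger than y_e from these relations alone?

7

Directly above y_e: y_i, y_r, y_s, y_n, y_f.
One step further: y_t, y_p (7 so far).
Nothing else is reachable above y_e; 7 in all.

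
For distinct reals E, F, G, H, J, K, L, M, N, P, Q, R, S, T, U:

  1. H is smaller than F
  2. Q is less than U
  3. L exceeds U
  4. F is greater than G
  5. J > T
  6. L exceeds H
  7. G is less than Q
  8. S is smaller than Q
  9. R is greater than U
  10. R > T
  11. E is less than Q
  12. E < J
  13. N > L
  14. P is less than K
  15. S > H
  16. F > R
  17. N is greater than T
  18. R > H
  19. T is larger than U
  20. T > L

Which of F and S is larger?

Link the given pairs in sequence: S < Q; Q < U; U < L; L < T; T < R; R < F.
Together: S < Q < U < L < T < R < F.
So S < F; F is the larger of the two.

F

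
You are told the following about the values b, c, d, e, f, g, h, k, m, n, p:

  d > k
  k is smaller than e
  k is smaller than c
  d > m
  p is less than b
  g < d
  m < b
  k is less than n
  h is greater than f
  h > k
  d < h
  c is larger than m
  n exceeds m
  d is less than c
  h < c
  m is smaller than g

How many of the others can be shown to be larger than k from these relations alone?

From k the given relations immediately reach d, n, h, c, e.
Nothing else is reachable above k; 5 in all.

5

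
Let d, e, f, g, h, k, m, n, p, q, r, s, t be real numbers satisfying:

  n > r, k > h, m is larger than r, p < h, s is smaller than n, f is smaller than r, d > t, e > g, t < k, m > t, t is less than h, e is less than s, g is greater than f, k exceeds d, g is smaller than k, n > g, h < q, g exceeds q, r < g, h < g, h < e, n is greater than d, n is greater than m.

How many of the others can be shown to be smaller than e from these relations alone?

From e the given relations immediately reach h, g.
From those, p, t, q, f, r — 7 in total.
Nothing else is reachable below e; 7 in all.

7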